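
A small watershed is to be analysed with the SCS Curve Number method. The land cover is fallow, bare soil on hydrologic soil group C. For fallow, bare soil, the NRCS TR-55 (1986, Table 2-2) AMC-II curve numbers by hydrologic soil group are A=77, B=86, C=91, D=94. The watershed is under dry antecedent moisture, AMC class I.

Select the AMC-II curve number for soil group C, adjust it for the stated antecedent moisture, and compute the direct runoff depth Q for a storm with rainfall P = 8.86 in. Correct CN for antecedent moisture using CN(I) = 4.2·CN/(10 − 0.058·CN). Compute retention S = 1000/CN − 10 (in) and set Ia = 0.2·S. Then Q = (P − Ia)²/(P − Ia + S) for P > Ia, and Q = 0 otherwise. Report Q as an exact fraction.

Q = 71391030481/10898783350 in ≈ 6.550 in

NRCS table: fallow, bare soil, soil group C → CN(II) = 91
Dry (AMC I): CN(I) = 4.2·91/(10 − 0.058·91) = (1911/5)/(2361/500) = 63700/787 ≈ 80.940
Max retention: S = 1000/(63700/787) − 10 = 1500/637 in (≈ 2.355 in)
Ia = 0.2S: 0.2·2.355 = 0.471 in (exactly 300/637)
Excess rainfall: 8.860 − 0.471 = 8.389 in; P > Ia so Q > 0
Runoff Q = (P−Ia)²/(P−Ia+S) = (8.389)²/(8.389+2.355) = 71391030481/10898783350 ≈ 6.550 in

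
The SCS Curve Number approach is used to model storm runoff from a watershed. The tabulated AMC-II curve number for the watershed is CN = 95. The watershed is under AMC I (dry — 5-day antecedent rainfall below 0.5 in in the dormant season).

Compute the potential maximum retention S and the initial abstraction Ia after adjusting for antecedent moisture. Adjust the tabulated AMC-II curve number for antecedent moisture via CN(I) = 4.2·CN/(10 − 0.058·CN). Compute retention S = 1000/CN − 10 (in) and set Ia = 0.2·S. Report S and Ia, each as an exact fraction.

Dry (AMC I): CN(I) = 4.2·95/(10 − 0.058·95) = 399/(449/100) = 39900/449 ≈ 88.864
Retention S: 1000/CN − 10 with CN=88.864 → S = 500/399 ≈ 1.253 in
Ia = 0.2S: 0.2·1.253 = 0.251 in (exactly 100/399)

S = 500/399 in ≈ 1.253 in; Ia = 100/399 in ≈ 0.251 in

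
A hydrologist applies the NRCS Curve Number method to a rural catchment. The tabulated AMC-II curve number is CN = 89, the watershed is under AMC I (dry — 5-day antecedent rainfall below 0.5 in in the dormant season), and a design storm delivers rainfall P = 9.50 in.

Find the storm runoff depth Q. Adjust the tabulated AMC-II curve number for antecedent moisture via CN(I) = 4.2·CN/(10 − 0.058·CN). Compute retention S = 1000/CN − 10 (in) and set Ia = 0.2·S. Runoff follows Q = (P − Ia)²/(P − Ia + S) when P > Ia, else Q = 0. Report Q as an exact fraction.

Q = 1109622721/165634518 in ≈ 6.699 in

Adjust CN=89 to AMC I: 4.2·89/(10 − 0.058·89) → (1869/5) ÷ (2419/500) = 186900/2419 ≈ 77.263
Retention S: 1000/CN − 10 with CN=77.263 → S = 5500/1869 ≈ 2.943 in
Ia = 0.2·(5500/1869) = 1100/1869 in ≈ 0.589 in
Since P=9.500 > Ia=0.589: effective rainfall P−Ia = 33311/3738 in
Runoff Q = (P−Ia)²/(P−Ia+S) = (8.911)²/(8.911+2.943) = 1109622721/165634518 ≈ 6.699 in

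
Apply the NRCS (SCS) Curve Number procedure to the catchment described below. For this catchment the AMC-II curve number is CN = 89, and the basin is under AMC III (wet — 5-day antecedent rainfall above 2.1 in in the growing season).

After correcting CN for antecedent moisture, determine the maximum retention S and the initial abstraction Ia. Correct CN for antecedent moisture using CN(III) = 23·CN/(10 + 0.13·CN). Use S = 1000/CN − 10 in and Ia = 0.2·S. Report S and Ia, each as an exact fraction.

S = 1100/2047 in ≈ 0.537 in; Ia = 220/2047 in ≈ 0.107 in

Wet (AMC III): CN(III) = 23·89/(10 + 0.13·89) = 2047/(2157/100) = 204700/2157 ≈ 94.900
Retention S: 1000/CN − 10 with CN=94.900 → S = 1100/2047 ≈ 0.537 in
Ia = 0.2·(1100/2047) = 220/2047 in ≈ 0.107 in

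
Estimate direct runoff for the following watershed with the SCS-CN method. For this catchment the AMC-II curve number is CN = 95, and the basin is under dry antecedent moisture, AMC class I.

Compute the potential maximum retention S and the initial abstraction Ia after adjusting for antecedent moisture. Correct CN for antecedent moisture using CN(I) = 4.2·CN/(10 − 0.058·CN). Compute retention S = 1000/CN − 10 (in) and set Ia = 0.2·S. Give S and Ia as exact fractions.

Dry (AMC I): CN(I) = 4.2·95/(10 − 0.058·95) = 399/(449/100) = 39900/449 ≈ 88.864
Retention S: 1000/CN − 10 with CN=88.864 → S = 500/399 ≈ 1.253 in
Ia = 0.2S: 0.2·1.253 = 0.251 in (exactly 100/399)

S = 500/399 in ≈ 1.253 in; Ia = 100/399 in ≈ 0.251 in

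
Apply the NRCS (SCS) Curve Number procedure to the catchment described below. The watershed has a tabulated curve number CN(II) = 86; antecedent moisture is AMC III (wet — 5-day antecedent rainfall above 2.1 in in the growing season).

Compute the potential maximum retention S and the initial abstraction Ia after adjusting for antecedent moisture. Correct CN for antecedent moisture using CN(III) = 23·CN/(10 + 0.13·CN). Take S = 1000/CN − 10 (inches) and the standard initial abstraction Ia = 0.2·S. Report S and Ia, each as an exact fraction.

Adjust CN=86 to AMC III: 23·86/(10 + 0.13·86) → 1978 ÷ (1059/50) = 98900/1059 ≈ 93.390
S = 1000/(98900/1059) − 10 = 700/989 in ≈ 0.708 in
Ia = 0.2·(700/989) = 140/989 in ≈ 0.142 in

S = 700/989 in ≈ 0.708 in; Ia = 140/989 in ≈ 0.142 in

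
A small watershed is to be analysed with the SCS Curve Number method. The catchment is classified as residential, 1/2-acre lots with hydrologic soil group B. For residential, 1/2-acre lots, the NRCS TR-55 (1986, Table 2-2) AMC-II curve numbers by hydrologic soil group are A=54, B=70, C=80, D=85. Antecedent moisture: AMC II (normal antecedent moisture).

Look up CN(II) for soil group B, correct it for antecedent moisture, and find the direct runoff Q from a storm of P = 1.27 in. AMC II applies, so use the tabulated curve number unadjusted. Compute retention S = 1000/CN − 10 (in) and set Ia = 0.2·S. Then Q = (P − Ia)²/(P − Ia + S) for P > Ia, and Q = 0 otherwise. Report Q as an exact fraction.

Q = 83521/2302300 in ≈ 0.036 in

NRCS table: residential, 1/2-acre lots, soil group B → CN(II) = 70
Average conditions: CN = 70 (no AMC adjustment).
S = 1000/70 − 10 = 30/7 in ≈ 4.286 in
Ia = 0.2·(30/7) = 6/7 in ≈ 0.857 in
Since P=1.270 > Ia=0.857: effective rainfall P−Ia = 289/700 in
Runoff Q = (P−Ia)²/(P−Ia+S) = (0.413)²/(0.413+4.286) = 83521/2302300 ≈ 0.036 in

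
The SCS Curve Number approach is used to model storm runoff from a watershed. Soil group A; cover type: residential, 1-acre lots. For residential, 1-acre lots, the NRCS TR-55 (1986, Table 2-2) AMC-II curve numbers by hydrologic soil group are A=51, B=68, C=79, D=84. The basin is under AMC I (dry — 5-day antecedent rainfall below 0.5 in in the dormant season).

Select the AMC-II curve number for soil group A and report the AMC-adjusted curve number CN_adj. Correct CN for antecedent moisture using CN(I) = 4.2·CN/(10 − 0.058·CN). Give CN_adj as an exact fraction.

NRCS table: residential, 1-acre lots, soil group A → CN(II) = 51
Dry (AMC I): CN(I) = 4.2·51/(10 − 0.058·51) = (1071/5)/(3521/500) = 15300/503 ≈ 30.417

CN_adj = 15300/503 ≈ 30.417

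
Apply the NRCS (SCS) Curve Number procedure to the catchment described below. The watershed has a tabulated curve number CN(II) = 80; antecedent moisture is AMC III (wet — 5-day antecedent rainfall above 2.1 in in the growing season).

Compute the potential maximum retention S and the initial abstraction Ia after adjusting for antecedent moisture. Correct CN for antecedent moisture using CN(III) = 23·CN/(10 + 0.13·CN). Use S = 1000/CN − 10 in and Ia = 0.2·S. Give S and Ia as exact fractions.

S = 25/23 in ≈ 1.087 in; Ia = 5/23 in ≈ 0.217 in

Adjust CN=80 to AMC III: 23·80/(10 + 0.13·80) → 1840 ÷ (102/5) = 4600/51 ≈ 90.196
Retention S: 1000/CN − 10 with CN=90.196 → S = 25/23 ≈ 1.087 in
Ia = 0.2S: 0.2·1.087 = 0.217 in (exactly 5/23)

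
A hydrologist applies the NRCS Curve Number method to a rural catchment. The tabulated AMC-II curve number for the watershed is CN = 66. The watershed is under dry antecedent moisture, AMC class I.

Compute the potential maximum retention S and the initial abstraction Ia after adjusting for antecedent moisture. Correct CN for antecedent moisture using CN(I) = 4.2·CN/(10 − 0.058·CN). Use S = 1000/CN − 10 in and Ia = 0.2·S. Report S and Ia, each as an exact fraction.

Dry (AMC I): CN(I) = 4.2·66/(10 − 0.058·66) = (1386/5)/(1543/250) = 69300/1543 ≈ 44.913
S = 1000/(69300/1543) − 10 = 8500/693 in ≈ 12.266 in
Ia = 0.2S: 0.2·12.266 = 2.453 in (exactly 1700/693)

S = 8500/693 in ≈ 12.266 in; Ia = 1700/693 in ≈ 2.453 in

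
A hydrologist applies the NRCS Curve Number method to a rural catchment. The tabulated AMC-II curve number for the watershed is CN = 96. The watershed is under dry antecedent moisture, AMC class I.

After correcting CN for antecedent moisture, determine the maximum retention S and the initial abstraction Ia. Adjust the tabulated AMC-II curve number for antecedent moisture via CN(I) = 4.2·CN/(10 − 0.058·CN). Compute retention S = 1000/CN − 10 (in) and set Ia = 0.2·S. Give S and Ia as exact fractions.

Adjust CN=96 to AMC I: 4.2·96/(10 − 0.058·96) → (2016/5) ÷ (554/125) = 25200/277 ≈ 90.975
Retention S: 1000/CN − 10 with CN=90.975 → S = 125/126 ≈ 0.992 in
Ia = 0.2·(125/126) = 25/126 in ≈ 0.198 in

S = 125/126 in ≈ 0.992 in; Ia = 25/126 in ≈ 0.198 in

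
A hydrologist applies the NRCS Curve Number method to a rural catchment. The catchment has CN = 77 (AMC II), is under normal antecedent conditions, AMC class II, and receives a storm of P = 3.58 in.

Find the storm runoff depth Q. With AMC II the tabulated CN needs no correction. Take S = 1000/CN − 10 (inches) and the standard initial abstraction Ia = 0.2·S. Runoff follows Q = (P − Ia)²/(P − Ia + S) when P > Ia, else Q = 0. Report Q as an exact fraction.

AMC II — tabulated CN = 77 applies directly.
Retention S: 1000/CN − 10 with CN=77.000 → S = 230/77 ≈ 2.987 in
Ia = 0.2·(230/77) = 46/77 in ≈ 0.597 in
P − Ia = 3.580 − 0.597 = 11483/3850 ≈ 2.983 in (> 0, runoff occurs)
Q = (11483/3850)²/((11483/3850) + 230/77) = (131859289/14822500)/(22983/3850) = 131859289/88484550 in ≈ 1.490 in

Q = 131859289/88484550 in ≈ 1.490 in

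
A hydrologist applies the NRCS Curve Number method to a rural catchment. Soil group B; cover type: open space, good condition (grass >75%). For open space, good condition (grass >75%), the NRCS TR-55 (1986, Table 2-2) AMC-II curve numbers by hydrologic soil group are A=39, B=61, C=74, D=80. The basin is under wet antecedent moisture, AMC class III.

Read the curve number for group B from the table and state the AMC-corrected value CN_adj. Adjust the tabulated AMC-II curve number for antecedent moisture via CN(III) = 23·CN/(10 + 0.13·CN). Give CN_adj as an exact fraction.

CN_adj = 140300/1793 ≈ 78.249

NRCS table: open space, good condition (grass >75%), soil group B → CN(II) = 61
Wet (AMC III): CN(III) = 23·61/(10 + 0.13·61) = 1403/(1793/100) = 140300/1793 ≈ 78.249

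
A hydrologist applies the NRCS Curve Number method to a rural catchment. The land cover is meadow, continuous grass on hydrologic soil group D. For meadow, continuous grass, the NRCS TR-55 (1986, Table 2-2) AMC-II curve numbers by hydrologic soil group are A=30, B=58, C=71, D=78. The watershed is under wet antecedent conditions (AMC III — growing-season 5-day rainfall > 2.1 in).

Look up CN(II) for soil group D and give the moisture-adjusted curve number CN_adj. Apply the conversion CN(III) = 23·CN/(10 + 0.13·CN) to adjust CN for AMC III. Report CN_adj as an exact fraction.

CN_adj = 89700/1007 ≈ 89.076

NRCS table: meadow, continuous grass, soil group D → CN(II) = 78
CN(III) from CN(II)=78: (23·78)/(10 + 0.13·78) = 89700/1007 ≈ 89.076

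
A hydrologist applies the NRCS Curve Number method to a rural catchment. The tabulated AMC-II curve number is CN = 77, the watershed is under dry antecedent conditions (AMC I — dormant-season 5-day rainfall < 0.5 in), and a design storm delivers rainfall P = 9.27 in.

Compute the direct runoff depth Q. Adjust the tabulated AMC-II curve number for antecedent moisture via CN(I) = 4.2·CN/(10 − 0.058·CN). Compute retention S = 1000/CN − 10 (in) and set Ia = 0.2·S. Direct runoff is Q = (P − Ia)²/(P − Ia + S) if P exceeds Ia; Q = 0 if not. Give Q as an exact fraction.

Q = 1610256943681/391145670300 in ≈ 4.117 in

CN(I) from CN(II)=77: (4.2·77)/(10 − 0.058·77) = 161700/2767 ≈ 58.439
Max retention: S = 1000/(161700/2767) − 10 = 11500/1617 in (≈ 7.112 in)
Ia = 0.2S: 0.2·7.112 = 1.422 in (exactly 2300/1617)
Since P=9.270 > Ia=1.422: effective rainfall P−Ia = 1268959/161700 in
Runoff Q = (P−Ia)²/(P−Ia+S) = (7.848)²/(7.848+7.112) = 1610256943681/391145670300 ≈ 4.117 in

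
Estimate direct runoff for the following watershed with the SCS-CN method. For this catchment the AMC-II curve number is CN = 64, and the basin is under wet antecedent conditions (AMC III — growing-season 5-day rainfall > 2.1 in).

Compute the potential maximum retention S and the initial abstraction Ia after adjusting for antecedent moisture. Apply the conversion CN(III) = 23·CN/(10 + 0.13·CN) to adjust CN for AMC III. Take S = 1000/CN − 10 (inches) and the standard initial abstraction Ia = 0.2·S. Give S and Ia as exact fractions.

Wet (AMC III): CN(III) = 23·64/(10 + 0.13·64) = 1472/(458/25) = 18400/229 ≈ 80.349
Retention S: 1000/CN − 10 with CN=80.349 → S = 225/92 ≈ 2.446 in
Ia = 0.2S: 0.2·2.446 = 0.489 in (exactly 45/92)

S = 225/92 in ≈ 2.446 in; Ia = 45/92 in ≈ 0.489 in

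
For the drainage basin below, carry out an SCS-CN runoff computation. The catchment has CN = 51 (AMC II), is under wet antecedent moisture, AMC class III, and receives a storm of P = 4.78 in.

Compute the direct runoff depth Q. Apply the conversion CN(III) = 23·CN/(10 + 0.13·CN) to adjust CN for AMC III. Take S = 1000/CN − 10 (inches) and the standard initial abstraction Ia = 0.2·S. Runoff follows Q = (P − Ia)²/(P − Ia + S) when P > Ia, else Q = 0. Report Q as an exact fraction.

CN(III) from CN(II)=51: (23·51)/(10 + 0.13·51) = 117300/1663 ≈ 70.535
Retention S: 1000/CN − 10 with CN=70.535 → S = 4900/1173 ≈ 4.177 in
Ia = 0.2·(4900/1173) = 980/1173 in ≈ 0.835 in
Excess rainfall: 4.780 − 0.835 = 3.945 in; P > Ia so Q > 0
Q: (231347/58650)² ÷ (476347/58650) = 53521434409/27937751550 in (≈ 1.916 in)

Q = 53521434409/27937751550 in ≈ 1.916 in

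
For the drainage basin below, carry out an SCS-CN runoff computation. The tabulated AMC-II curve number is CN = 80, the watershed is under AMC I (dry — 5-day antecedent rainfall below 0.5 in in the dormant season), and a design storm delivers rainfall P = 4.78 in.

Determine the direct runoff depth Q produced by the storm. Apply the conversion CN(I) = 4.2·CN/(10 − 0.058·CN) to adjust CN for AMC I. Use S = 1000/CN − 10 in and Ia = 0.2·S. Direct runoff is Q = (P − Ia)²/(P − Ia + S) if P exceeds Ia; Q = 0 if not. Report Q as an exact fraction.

Q = 14205361/10519950 in ≈ 1.350 in

CN(I) from CN(II)=80: (4.2·80)/(10 − 0.058·80) = 4200/67 ≈ 62.687
S = 1000/(4200/67) − 10 = 125/21 in ≈ 5.952 in
Ia = 0.2S: 0.2·5.952 = 1.190 in (exactly 25/21)
P − Ia = 4.780 − 1.190 = 3769/1050 ≈ 3.590 in (> 0, runoff occurs)
Q = (3769/1050)²/((3769/1050) + 125/21) = (14205361/1102500)/(10019/1050) = 14205361/10519950 in ≈ 1.350 in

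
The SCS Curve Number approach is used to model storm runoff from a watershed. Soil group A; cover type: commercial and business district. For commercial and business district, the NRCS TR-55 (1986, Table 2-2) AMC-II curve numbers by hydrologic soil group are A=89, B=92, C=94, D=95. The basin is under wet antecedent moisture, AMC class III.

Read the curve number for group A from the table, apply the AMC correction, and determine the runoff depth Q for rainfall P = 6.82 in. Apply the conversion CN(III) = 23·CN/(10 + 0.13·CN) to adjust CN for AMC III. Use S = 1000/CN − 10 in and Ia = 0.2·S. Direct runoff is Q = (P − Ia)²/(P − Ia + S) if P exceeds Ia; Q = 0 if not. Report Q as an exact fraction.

Q = 42909645339/6904223950 in ≈ 6.215 in

NRCS table: commercial and business district, soil group A → CN(II) = 89
CN(III) from CN(II)=89: (23·89)/(10 + 0.13·89) = 204700/2157 ≈ 94.900
Retention S: 1000/CN − 10 with CN=94.900 → S = 1100/2047 ≈ 0.537 in
Ia = 0.2S: 0.2·0.537 = 0.107 in (exactly 220/2047)
Since P=6.820 > Ia=0.107: effective rainfall P−Ia = 687027/102350 in
Q = (687027/102350)²/((687027/102350) + 1100/2047) = (472006098729/10475522500)/(742027/102350) = 42909645339/6904223950 in ≈ 6.215 in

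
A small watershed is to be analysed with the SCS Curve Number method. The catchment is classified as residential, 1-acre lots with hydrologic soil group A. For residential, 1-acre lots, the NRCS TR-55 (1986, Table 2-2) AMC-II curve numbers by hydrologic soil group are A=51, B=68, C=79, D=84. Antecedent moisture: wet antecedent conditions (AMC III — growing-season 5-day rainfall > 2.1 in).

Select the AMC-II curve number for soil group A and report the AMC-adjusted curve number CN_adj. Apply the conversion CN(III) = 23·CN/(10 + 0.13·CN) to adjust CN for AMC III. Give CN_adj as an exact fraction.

NRCS table: residential, 1-acre lots, soil group A → CN(II) = 51
Wet (AMC III): CN(III) = 23·51/(10 + 0.13·51) = 1173/(1663/100) = 117300/1663 ≈ 70.535

CN_adj = 117300/1663 ≈ 70.535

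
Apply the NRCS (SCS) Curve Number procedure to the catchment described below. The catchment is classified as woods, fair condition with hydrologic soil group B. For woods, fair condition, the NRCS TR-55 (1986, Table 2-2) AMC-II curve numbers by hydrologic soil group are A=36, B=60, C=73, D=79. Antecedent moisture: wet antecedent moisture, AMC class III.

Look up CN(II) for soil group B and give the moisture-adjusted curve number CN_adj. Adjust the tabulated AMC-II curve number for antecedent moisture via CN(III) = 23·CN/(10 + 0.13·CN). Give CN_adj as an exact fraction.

CN_adj = 6900/89 ≈ 77.528

NRCS table: woods, fair condition, soil group B → CN(II) = 60
Wet (AMC III): CN(III) = 23·60/(10 + 0.13·60) = 1380/(89/5) = 6900/89 ≈ 77.528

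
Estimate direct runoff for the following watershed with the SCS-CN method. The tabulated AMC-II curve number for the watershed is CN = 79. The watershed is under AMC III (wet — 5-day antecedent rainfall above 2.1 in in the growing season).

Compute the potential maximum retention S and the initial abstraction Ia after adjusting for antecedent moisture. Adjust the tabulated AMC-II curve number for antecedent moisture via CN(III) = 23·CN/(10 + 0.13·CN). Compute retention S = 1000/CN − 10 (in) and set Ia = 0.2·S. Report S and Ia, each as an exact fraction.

CN(III) from CN(II)=79: (23·79)/(10 + 0.13·79) = 181700/2027 ≈ 89.640
Max retention: S = 1000/(181700/2027) − 10 = 2100/1817 in (≈ 1.156 in)
Ia = 0.2S: 0.2·1.156 = 0.231 in (exactly 420/1817)

S = 2100/1817 in ≈ 1.156 in; Ia = 420/1817 in ≈ 0.231 in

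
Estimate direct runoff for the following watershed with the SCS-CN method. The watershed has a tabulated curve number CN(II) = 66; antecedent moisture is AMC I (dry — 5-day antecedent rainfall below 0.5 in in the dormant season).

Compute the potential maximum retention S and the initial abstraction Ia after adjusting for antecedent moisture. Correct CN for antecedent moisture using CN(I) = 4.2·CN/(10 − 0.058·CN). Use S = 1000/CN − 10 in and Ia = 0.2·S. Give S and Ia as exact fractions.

Dry (AMC I): CN(I) = 4.2·66/(10 − 0.058·66) = (1386/5)/(1543/250) = 69300/1543 ≈ 44.913
S = 1000/(69300/1543) − 10 = 8500/693 in ≈ 12.266 in
Initial abstraction Ia = S/5 = (8500/693)/5 = 1700/693 ≈ 2.453 in

S = 8500/693 in ≈ 12.266 in; Ia = 1700/693 in ≈ 2.453 in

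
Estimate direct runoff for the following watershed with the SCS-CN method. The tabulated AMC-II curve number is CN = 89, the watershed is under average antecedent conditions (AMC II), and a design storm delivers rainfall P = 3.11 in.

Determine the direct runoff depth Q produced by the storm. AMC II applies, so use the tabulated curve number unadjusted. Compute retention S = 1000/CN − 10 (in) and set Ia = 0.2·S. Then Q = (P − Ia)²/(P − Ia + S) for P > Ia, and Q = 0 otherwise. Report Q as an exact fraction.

Average conditions: CN = 89 (no AMC adjustment).
Max retention: S = 1000/89 − 10 = 110/89 in (≈ 1.236 in)
Ia = 0.2S: 0.2·1.236 = 0.247 in (exactly 22/89)
Excess rainfall: 3.110 − 0.247 = 2.863 in; P > Ia so Q > 0
Q: (25479/8900)² ÷ (36479/8900) = 649179441/324663100 in (≈ 2.000 in)

Q = 649179441/324663100 in ≈ 2.000 in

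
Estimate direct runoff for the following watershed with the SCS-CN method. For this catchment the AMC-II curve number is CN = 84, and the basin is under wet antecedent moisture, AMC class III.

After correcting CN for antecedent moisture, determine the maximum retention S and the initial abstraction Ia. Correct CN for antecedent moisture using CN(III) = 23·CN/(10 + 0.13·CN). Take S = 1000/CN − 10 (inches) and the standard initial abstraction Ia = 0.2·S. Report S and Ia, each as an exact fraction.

Wet (AMC III): CN(III) = 23·84/(10 + 0.13·84) = 1932/(523/25) = 48300/523 ≈ 92.352
Max retention: S = 1000/(48300/523) − 10 = 400/483 in (≈ 0.828 in)
Ia = 0.2S: 0.2·0.828 = 0.166 in (exactly 80/483)

S = 400/483 in ≈ 0.828 in; Ia = 80/483 in ≈ 0.166 in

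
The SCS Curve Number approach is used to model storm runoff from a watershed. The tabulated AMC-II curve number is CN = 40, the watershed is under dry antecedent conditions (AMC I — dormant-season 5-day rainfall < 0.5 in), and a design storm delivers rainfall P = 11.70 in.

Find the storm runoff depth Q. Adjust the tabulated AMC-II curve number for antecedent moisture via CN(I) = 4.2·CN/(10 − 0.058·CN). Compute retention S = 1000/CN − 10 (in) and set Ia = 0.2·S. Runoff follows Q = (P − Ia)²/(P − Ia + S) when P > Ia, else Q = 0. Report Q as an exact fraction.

Dry (AMC I): CN(I) = 4.2·40/(10 − 0.058·40) = 168/(192/25) = 175/8 ≈ 21.875
S = 1000/(175/8) − 10 = 250/7 in ≈ 35.714 in
Ia = 0.2S: 0.2·35.714 = 7.143 in (exactly 50/7)
Since P=11.700 > Ia=7.143: effective rainfall P−Ia = 319/70 in
Q: (319/70)² ÷ (2819/70) = 101761/197330 in (≈ 0.516 in)

Q = 101761/197330 in ≈ 0.516 in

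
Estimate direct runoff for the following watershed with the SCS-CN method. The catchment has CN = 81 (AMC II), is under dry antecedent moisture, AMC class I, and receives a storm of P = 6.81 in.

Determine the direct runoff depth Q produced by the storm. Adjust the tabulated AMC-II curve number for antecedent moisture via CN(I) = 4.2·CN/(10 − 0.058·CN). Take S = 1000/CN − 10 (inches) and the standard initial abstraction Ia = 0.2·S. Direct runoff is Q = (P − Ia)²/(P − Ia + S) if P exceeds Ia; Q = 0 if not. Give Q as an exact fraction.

Q = 937761761161/326316608100 in ≈ 2.874 in

CN(I) from CN(II)=81: (4.2·81)/(10 − 0.058·81) = 170100/2651 ≈ 64.164
S = 1000/(170100/2651) − 10 = 9500/1701 in ≈ 5.585 in
Ia = 0.2S: 0.2·5.585 = 1.117 in (exactly 1900/1701)
Since P=6.810 > Ia=1.117: effective rainfall P−Ia = 968381/170100 in
Q = (968381/170100)²/((968381/170100) + 9500/1701) = (937761761161/28934010000)/(1918381/170100) = 937761761161/326316608100 in ≈ 2.874 in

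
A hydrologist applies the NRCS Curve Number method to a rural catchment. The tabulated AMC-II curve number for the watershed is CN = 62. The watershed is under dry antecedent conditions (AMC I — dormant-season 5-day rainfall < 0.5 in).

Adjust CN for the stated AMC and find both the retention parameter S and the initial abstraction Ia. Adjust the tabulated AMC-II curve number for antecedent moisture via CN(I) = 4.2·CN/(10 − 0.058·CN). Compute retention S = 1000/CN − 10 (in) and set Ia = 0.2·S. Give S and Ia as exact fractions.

S = 9500/651 in ≈ 14.593 in; Ia = 1900/651 in ≈ 2.919 in

Adjust CN=62 to AMC I: 4.2·62/(10 − 0.058·62) → (1302/5) ÷ (1601/250) = 65100/1601 ≈ 40.662
Retention S: 1000/CN − 10 with CN=40.662 → S = 9500/651 ≈ 14.593 in
Ia = 0.2S: 0.2·14.593 = 2.919 in (exactly 1900/651)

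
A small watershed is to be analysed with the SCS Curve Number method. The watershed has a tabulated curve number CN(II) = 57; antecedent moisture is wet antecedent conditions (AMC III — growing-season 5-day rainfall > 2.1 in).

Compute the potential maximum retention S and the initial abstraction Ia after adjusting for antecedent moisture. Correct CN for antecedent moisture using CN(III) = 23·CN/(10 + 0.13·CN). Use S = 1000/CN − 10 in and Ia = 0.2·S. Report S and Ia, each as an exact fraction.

Adjust CN=57 to AMC III: 23·57/(10 + 0.13·57) → 1311 ÷ (1741/100) = 131100/1741 ≈ 75.302
Max retention: S = 1000/(131100/1741) − 10 = 4300/1311 in (≈ 3.280 in)
Ia = 0.2·(4300/1311) = 860/1311 in ≈ 0.656 in

S = 4300/1311 in ≈ 3.280 in; Ia = 860/1311 in ≈ 0.656 in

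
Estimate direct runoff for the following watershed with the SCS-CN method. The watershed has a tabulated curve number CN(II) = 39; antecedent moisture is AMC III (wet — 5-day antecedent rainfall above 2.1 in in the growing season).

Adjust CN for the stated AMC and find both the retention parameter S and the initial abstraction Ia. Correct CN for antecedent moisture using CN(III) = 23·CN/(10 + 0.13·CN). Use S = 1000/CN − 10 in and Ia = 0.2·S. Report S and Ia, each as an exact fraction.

S = 6100/897 in ≈ 6.800 in; Ia = 1220/897 in ≈ 1.360 in

Adjust CN=39 to AMC III: 23·39/(10 + 0.13·39) → 897 ÷ (1507/100) = 89700/1507 ≈ 59.522
Max retention: S = 1000/(89700/1507) − 10 = 6100/897 in (≈ 6.800 in)
Initial abstraction Ia = S/5 = (6100/897)/5 = 1220/897 ≈ 1.360 in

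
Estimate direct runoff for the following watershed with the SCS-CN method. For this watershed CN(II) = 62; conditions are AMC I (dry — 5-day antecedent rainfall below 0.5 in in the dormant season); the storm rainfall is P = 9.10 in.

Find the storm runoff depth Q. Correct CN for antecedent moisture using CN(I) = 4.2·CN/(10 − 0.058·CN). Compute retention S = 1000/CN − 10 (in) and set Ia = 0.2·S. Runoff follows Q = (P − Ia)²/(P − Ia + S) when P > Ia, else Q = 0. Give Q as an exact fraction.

Adjust CN=62 to AMC I: 4.2·62/(10 − 0.058·62) → (1302/5) ÷ (1601/250) = 65100/1601 ≈ 40.662
Max retention: S = 1000/(65100/1601) − 10 = 9500/651 in (≈ 14.593 in)
Ia = 0.2·(9500/651) = 1900/651 in ≈ 2.919 in
Since P=9.100 > Ia=2.919: effective rainfall P−Ia = 40241/6510 in
Q: (40241/6510)² ÷ (135241/6510) = 1619338081/880418910 in (≈ 1.839 in)

Q = 1619338081/880418910 in ≈ 1.839 in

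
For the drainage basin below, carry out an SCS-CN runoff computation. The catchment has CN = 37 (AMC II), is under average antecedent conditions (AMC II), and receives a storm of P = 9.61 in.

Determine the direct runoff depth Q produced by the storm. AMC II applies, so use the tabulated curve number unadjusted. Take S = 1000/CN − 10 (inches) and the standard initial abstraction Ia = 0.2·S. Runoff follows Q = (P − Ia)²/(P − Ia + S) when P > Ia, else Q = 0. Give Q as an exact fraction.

AMC II — tabulated CN = 37 applies directly.
Max retention: S = 1000/37 − 10 = 630/37 in (≈ 17.027 in)
Ia = 0.2S: 0.2·17.027 = 3.405 in (exactly 126/37)
Since P=9.610 > Ia=3.405: effective rainfall P−Ia = 22957/3700 in
Runoff Q = (P−Ia)²/(P−Ia+S) = (6.205)²/(6.205+17.027) = 527023849/318040900 ≈ 1.657 in

Q = 527023849/318040900 in ≈ 1.657 in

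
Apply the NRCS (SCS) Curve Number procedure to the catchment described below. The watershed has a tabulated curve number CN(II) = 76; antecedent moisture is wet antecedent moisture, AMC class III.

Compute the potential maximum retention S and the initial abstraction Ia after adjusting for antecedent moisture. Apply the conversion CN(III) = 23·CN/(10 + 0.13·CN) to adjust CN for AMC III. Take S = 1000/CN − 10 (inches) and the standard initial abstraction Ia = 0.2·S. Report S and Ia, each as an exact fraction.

Adjust CN=76 to AMC III: 23·76/(10 + 0.13·76) → 1748 ÷ (497/25) = 43700/497 ≈ 87.928
S = 1000/(43700/497) − 10 = 600/437 in ≈ 1.373 in
Initial abstraction Ia = S/5 = (600/437)/5 = 120/437 ≈ 0.275 in

S = 600/437 in ≈ 1.373 in; Ia = 120/437 in ≈ 0.275 in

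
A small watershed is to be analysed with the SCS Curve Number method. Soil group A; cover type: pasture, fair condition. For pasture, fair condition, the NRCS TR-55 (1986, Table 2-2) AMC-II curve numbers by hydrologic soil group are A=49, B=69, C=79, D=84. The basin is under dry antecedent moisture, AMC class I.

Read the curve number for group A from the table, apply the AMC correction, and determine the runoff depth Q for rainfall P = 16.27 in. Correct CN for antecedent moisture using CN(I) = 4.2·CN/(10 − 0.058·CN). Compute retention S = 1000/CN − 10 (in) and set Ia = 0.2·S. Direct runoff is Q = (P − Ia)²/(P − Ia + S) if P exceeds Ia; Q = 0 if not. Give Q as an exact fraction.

Q = 150591339721/42465492300 in ≈ 3.546 in

NRCS table: pasture, fair condition, soil group A → CN(II) = 49
CN(I) from CN(II)=49: (4.2·49)/(10 − 0.058·49) = 34300/1193 ≈ 28.751
Retention S: 1000/CN − 10 with CN=28.751 → S = 8500/343 ≈ 24.781 in
Ia = 0.2·(8500/343) = 1700/343 in ≈ 4.956 in
Since P=16.270 > Ia=4.956: effective rainfall P−Ia = 388061/34300 in
Runoff Q = (P−Ia)²/(P−Ia+S) = (11.314)²/(11.314+24.781) = 150591339721/42465492300 ≈ 3.546 in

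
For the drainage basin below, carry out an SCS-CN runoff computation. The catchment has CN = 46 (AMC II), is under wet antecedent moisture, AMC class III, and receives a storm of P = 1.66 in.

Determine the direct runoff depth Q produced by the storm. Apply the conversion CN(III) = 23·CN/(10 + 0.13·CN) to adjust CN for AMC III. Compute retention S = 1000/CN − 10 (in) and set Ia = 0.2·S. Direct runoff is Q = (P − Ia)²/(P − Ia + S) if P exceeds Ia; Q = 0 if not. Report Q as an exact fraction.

Q = 285846649/4017940150 in ≈ 0.071 in

Wet (AMC III): CN(III) = 23·46/(10 + 0.13·46) = 1058/(799/50) = 52900/799 ≈ 66.208
S = 1000/(52900/799) − 10 = 2700/529 in ≈ 5.104 in
Ia = 0.2S: 0.2·5.104 = 1.021 in (exactly 540/529)
Excess rainfall: 1.660 − 1.021 = 0.639 in; P > Ia so Q > 0
Q: (16907/26450)² ÷ (151907/26450) = 285846649/4017940150 in (≈ 0.071 in)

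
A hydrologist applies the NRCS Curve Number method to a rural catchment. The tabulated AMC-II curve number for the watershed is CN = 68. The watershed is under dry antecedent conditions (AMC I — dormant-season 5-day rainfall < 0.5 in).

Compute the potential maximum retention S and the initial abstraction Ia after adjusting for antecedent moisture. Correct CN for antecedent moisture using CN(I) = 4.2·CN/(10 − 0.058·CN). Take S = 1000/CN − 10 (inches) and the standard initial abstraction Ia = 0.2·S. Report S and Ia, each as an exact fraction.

S = 4000/357 in ≈ 11.204 in; Ia = 800/357 in ≈ 2.241 in

Dry (AMC I): CN(I) = 4.2·68/(10 − 0.058·68) = (1428/5)/(757/125) = 35700/757 ≈ 47.160
Retention S: 1000/CN − 10 with CN=47.160 → S = 4000/357 ≈ 11.204 in
Ia = 0.2·(4000/357) = 800/357 in ≈ 2.241 in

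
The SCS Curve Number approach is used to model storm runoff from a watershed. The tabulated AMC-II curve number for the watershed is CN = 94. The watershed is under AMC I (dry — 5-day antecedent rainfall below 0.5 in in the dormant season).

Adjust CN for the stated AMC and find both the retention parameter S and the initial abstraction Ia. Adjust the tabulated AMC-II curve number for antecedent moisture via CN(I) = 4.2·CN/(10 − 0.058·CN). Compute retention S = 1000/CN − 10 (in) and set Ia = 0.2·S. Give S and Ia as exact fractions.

S = 500/329 in ≈ 1.520 in; Ia = 100/329 in ≈ 0.304 in

CN(I) from CN(II)=94: (4.2·94)/(10 − 0.058·94) = 32900/379 ≈ 86.807
S = 1000/(32900/379) − 10 = 500/329 in ≈ 1.520 in
Ia = 0.2S: 0.2·1.520 = 0.304 in (exactly 100/329)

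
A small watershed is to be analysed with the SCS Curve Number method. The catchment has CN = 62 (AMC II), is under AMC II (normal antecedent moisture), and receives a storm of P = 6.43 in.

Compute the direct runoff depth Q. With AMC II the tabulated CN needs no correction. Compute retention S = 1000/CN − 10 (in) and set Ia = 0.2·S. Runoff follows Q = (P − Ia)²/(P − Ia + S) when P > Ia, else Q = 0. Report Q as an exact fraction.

Q = 260273689/108912300 in ≈ 2.390 in

AMC II — tabulated CN = 62 applies directly.
Retention S: 1000/CN − 10 with CN=62.000 → S = 190/31 ≈ 6.129 in
Initial abstraction Ia = S/5 = (190/31)/5 = 38/31 ≈ 1.226 in
Since P=6.430 > Ia=1.226: effective rainfall P−Ia = 16133/3100 in
Q: (16133/3100)² ÷ (35133/3100) = 260273689/108912300 in (≈ 2.390 in)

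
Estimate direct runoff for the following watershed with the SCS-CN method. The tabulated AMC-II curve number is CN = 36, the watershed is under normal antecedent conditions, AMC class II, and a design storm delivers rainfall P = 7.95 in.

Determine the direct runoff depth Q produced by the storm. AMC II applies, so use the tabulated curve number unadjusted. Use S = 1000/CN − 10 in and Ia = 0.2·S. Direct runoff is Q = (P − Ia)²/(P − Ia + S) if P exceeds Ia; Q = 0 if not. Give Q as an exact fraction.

Q = 625681/718380 in ≈ 0.871 in

CN(II) = 36; AMC II needs no correction.
S = 1000/36 − 10 = 160/9 in ≈ 17.778 in
Ia = 0.2·(160/9) = 32/9 in ≈ 3.556 in
Since P=7.950 > Ia=3.556: effective rainfall P−Ia = 791/180 in
Runoff Q = (P−Ia)²/(P−Ia+S) = (4.394)²/(4.394+17.778) = 625681/718380 ≈ 0.871 in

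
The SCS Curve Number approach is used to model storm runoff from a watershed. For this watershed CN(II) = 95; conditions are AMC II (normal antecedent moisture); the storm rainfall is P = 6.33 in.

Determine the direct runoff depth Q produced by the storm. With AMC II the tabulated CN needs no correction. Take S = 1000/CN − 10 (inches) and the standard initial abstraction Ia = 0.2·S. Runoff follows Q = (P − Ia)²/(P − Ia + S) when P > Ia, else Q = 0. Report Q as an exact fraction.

Q = 139877929/24371300 in ≈ 5.739 in

AMC II — tabulated CN = 95 applies directly.
Max retention: S = 1000/95 − 10 = 10/19 in (≈ 0.526 in)
Initial abstraction Ia = S/5 = (10/19)/5 = 2/19 ≈ 0.105 in
Excess rainfall: 6.330 − 0.105 = 6.225 in; P > Ia so Q > 0
Runoff Q = (P−Ia)²/(P−Ia+S) = (6.225)²/(6.225+0.526) = 139877929/24371300 ≈ 5.739 in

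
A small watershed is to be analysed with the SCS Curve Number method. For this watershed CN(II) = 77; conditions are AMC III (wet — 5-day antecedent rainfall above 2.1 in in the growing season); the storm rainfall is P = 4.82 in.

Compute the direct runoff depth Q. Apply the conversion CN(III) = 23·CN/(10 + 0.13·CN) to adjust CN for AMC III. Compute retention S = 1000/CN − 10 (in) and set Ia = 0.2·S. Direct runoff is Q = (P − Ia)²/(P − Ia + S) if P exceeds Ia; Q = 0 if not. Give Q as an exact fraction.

Q = 308248249/86844450 in ≈ 3.549 in

Wet (AMC III): CN(III) = 23·77/(10 + 0.13·77) = 1771/(2001/100) = 7700/87 ≈ 88.506
Max retention: S = 1000/(7700/87) − 10 = 100/77 in (≈ 1.299 in)
Ia = 0.2·(100/77) = 20/77 in ≈ 0.260 in
P − Ia = 4.820 − 0.260 = 17557/3850 ≈ 4.560 in (> 0, runoff occurs)
Runoff Q = (P−Ia)²/(P−Ia+S) = (4.560)²/(4.560+1.299) = 308248249/86844450 ≈ 3.549 in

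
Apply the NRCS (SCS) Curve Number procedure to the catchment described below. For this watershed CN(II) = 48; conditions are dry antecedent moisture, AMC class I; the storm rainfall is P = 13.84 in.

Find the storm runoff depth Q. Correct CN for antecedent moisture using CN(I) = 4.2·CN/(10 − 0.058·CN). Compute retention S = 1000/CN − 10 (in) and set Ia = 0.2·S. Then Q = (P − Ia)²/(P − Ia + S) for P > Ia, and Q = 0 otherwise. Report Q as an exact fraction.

Q = 186950929/85519350 in ≈ 2.186 in

Dry (AMC I): CN(I) = 4.2·48/(10 − 0.058·48) = (1008/5)/(902/125) = 12600/451 ≈ 27.938
S = 1000/(12600/451) − 10 = 1625/63 in ≈ 25.794 in
Ia = 0.2·(1625/63) = 325/63 in ≈ 5.159 in
Excess rainfall: 13.840 − 5.159 = 8.681 in; P > Ia so Q > 0
Runoff Q = (P−Ia)²/(P−Ia+S) = (8.681)²/(8.681+25.794) = 186950929/85519350 ≈ 2.186 in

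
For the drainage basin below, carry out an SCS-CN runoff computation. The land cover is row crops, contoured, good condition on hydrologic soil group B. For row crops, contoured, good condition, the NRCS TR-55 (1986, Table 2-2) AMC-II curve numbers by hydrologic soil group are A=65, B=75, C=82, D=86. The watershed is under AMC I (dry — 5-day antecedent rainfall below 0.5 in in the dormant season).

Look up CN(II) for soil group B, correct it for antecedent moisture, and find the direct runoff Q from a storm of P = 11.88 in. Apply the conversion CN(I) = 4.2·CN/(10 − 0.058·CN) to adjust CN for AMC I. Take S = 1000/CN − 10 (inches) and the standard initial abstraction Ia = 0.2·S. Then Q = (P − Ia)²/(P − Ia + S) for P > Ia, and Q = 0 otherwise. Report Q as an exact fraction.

NRCS table: row crops, contoured, good condition, soil group B → CN(II) = 75
CN(I) from CN(II)=75: (4.2·75)/(10 − 0.058·75) = 6300/113 ≈ 55.752
Retention S: 1000/CN − 10 with CN=55.752 → S = 500/63 ≈ 7.937 in
Initial abstraction Ia = S/5 = (500/63)/5 = 100/63 ≈ 1.587 in
Since P=11.880 > Ia=1.587: effective rainfall P−Ia = 16211/1575 in
Q = (16211/1575)²/((16211/1575) + 500/63) = (262796521/2480625)/(28711/1575) = 262796521/45219825 in ≈ 5.812 in

Q = 262796521/45219825 in ≈ 5.812 in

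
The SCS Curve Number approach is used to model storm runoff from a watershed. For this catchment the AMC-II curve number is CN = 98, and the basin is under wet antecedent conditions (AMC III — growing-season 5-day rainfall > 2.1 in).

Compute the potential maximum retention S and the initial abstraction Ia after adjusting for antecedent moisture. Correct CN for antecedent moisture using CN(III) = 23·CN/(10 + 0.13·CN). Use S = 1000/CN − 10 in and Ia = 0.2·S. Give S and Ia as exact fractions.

S = 100/1127 in ≈ 0.089 in; Ia = 20/1127 in ≈ 0.018 in

CN(III) from CN(II)=98: (23·98)/(10 + 0.13·98) = 112700/1137 ≈ 99.120
S = 1000/(112700/1137) − 10 = 100/1127 in ≈ 0.089 in
Initial abstraction Ia = S/5 = (100/1127)/5 = 20/1127 ≈ 0.018 in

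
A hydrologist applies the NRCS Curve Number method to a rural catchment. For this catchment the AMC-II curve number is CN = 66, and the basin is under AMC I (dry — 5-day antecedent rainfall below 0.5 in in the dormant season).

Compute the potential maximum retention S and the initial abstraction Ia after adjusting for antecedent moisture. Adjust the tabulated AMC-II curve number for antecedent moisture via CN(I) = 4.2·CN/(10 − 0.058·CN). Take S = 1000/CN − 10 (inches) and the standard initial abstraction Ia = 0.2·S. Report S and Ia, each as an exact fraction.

S = 8500/693 in ≈ 12.266 in; Ia = 1700/693 in ≈ 2.453 in

Adjust CN=66 to AMC I: 4.2·66/(10 − 0.058·66) → (1386/5) ÷ (1543/250) = 69300/1543 ≈ 44.913
S = 1000/(69300/1543) − 10 = 8500/693 in ≈ 12.266 in
Ia = 0.2·(8500/693) = 1700/693 in ≈ 2.453 in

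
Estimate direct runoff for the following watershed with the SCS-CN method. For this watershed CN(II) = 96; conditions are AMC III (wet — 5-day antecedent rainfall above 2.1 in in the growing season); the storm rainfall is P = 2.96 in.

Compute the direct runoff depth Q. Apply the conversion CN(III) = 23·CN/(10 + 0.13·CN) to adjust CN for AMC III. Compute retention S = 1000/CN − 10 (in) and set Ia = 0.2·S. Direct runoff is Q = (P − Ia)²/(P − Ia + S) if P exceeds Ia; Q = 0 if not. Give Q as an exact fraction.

Q = 101747569/36956400 in ≈ 2.753 in

Adjust CN=96 to AMC III: 23·96/(10 + 0.13·96) → 2208 ÷ (562/25) = 27600/281 ≈ 98.221
S = 1000/(27600/281) − 10 = 25/138 in ≈ 0.181 in
Ia = 0.2·(25/138) = 5/138 in ≈ 0.036 in
Excess rainfall: 2.960 − 0.036 = 2.924 in; P > Ia so Q > 0
Q = (10087/3450)²/((10087/3450) + 25/138) = (101747569/11902500)/(5356/1725) = 101747569/36956400 in ≈ 2.753 in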